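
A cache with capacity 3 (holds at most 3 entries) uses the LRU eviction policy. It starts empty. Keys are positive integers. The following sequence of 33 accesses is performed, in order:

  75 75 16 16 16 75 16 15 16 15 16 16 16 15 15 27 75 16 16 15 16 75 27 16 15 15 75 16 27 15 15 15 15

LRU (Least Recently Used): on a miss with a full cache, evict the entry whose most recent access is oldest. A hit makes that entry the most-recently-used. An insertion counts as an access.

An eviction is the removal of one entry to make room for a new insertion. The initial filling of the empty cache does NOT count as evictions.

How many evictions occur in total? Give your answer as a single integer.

LRU simulation (capacity=3):
  1. access 75: MISS. Cache (LRU->MRU): [75]
  2. access 75: HIT. Cache (LRU->MRU): [75]
  3. access 16: MISS. Cache (LRU->MRU): [75 16]
  4. access 16: HIT. Cache (LRU->MRU): [75 16]
  5. access 16: HIT. Cache (LRU->MRU): [75 16]
  6. access 75: HIT. Cache (LRU->MRU): [16 75]
  7. access 16: HIT. Cache (LRU->MRU): [75 16]
  8. access 15: MISS. Cache (LRU->MRU): [75 16 15]
  9. access 16: HIT. Cache (LRU->MRU): [75 15 16]
  10. access 15: HIT. Cache (LRU->MRU): [75 16 15]
  11. access 16: HIT. Cache (LRU->MRU): [75 15 16]
  12. access 16: HIT. Cache (LRU->MRU): [75 15 16]
  13. access 16: HIT. Cache (LRU->MRU): [75 15 16]
  14. access 15: HIT. Cache (LRU->MRU): [75 16 15]
  15. access 15: HIT. Cache (LRU->MRU): [75 16 15]
  16. access 27: MISS, evict 75. Cache (LRU->MRU): [16 15 27]
  17. access 75: MISS, evict 16. Cache (LRU->MRU): [15 27 75]
  18. access 16: MISS, evict 15. Cache (LRU->MRU): [27 75 16]
  19. access 16: HIT. Cache (LRU->MRU): [27 75 16]
  20. access 15: MISS, evict 27. Cache (LRU->MRU): [75 16 15]
  21. access 16: HIT. Cache (LRU->MRU): [75 15 16]
  22. access 75: HIT. Cache (LRU->MRU): [15 16 75]
  23. access 27: MISS, evict 15. Cache (LRU->MRU): [16 75 27]
  24. access 16: HIT. Cache (LRU->MRU): [75 27 16]
  25. access 15: MISS, evict 75. Cache (LRU->MRU): [27 16 15]
  26. access 15: HIT. Cache (LRU->MRU): [27 16 15]
  27. access 75: MISS, evict 27. Cache (LRU->MRU): [16 15 75]
  28. access 16: HIT. Cache (LRU->MRU): [15 75 16]
  29. access 27: MISS, evict 15. Cache (LRU->MRU): [75 16 27]
  30. access 15: MISS, evict 75. Cache (LRU->MRU): [16 27 15]
  31. access 15: HIT. Cache (LRU->MRU): [16 27 15]
  32. access 15: HIT. Cache (LRU->MRU): [16 27 15]
  33. access 15: HIT. Cache (LRU->MRU): [16 27 15]
Total: 21 hits, 12 misses, 9 evictions

Answer: 9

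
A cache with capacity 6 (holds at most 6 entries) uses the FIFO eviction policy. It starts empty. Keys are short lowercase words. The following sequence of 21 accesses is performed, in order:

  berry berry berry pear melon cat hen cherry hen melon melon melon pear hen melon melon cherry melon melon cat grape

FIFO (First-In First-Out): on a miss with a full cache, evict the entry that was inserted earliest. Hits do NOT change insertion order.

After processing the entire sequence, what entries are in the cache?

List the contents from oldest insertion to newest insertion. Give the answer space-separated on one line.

FIFO simulation (capacity=6):
  1. access berry: MISS. Cache (old->new): [berry]
  2. access berry: HIT. Cache (old->new): [berry]
  3. access berry: HIT. Cache (old->new): [berry]
  4. access pear: MISS. Cache (old->new): [berry pear]
  5. access melon: MISS. Cache (old->new): [berry pear melon]
  6. access cat: MISS. Cache (old->new): [berry pear melon cat]
  7. access hen: MISS. Cache (old->new): [berry pear melon cat hen]
  8. access cherry: MISS. Cache (old->new): [berry pear melon cat hen cherry]
  9. access hen: HIT. Cache (old->new): [berry pear melon cat hen cherry]
  10. access melon: HIT. Cache (old->new): [berry pear melon cat hen cherry]
  11. access melon: HIT. Cache (old->new): [berry pear melon cat hen cherry]
  12. access melon: HIT. Cache (old->new): [berry pear melon cat hen cherry]
  13. access pear: HIT. Cache (old->new): [berry pear melon cat hen cherry]
  14. access hen: HIT. Cache (old->new): [berry pear melon cat hen cherry]
  15. access melon: HIT. Cache (old->new): [berry pear melon cat hen cherry]
  16. access melon: HIT. Cache (old->new): [berry pear melon cat hen cherry]
  17. access cherry: HIT. Cache (old->new): [berry pear melon cat hen cherry]
  18. access melon: HIT. Cache (old->new): [berry pear melon cat hen cherry]
  19. access melon: HIT. Cache (old->new): [berry pear melon cat hen cherry]
  20. access cat: HIT. Cache (old->new): [berry pear melon cat hen cherry]
  21. access grape: MISS, evict berry. Cache (old->new): [pear melon cat hen cherry grape]
Total: 14 hits, 7 misses, 1 evictions

Answer: pear melon cat hen cherry grape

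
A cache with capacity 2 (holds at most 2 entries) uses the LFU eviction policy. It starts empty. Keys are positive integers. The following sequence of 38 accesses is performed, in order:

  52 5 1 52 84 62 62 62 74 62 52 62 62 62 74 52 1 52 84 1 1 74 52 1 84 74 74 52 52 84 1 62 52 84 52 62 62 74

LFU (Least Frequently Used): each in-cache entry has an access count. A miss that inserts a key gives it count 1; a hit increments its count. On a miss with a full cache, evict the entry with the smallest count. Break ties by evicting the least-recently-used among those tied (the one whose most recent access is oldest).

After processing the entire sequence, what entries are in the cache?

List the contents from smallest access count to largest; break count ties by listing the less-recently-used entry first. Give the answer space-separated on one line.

LFU simulation (capacity=2):
  1. access 52: MISS. Cache: [52(c=1)]
  2. access 5: MISS. Cache: [52(c=1) 5(c=1)]
  3. access 1: MISS, evict 52(c=1). Cache: [5(c=1) 1(c=1)]
  4. access 52: MISS, evict 5(c=1). Cache: [1(c=1) 52(c=1)]
  5. access 84: MISS, evict 1(c=1). Cache: [52(c=1) 84(c=1)]
  6. access 62: MISS, evict 52(c=1). Cache: [84(c=1) 62(c=1)]
  7. access 62: HIT, count now 2. Cache: [84(c=1) 62(c=2)]
  8. access 62: HIT, count now 3. Cache: [84(c=1) 62(c=3)]
  9. access 74: MISS, evict 84(c=1). Cache: [74(c=1) 62(c=3)]
  10. access 62: HIT, count now 4. Cache: [74(c=1) 62(c=4)]
  11. access 52: MISS, evict 74(c=1). Cache: [52(c=1) 62(c=4)]
  12. access 62: HIT, count now 5. Cache: [52(c=1) 62(c=5)]
  13. access 62: HIT, count now 6. Cache: [52(c=1) 62(c=6)]
  14. access 62: HIT, count now 7. Cache: [52(c=1) 62(c=7)]
  15. access 74: MISS, evict 52(c=1). Cache: [74(c=1) 62(c=7)]
  16. access 52: MISS, evict 74(c=1). Cache: [52(c=1) 62(c=7)]
  17. access 1: MISS, evict 52(c=1). Cache: [1(c=1) 62(c=7)]
  18. access 52: MISS, evict 1(c=1). Cache: [52(c=1) 62(c=7)]
  19. access 84: MISS, evict 52(c=1). Cache: [84(c=1) 62(c=7)]
  20. access 1: MISS, evict 84(c=1). Cache: [1(c=1) 62(c=7)]
  21. access 1: HIT, count now 2. Cache: [1(c=2) 62(c=7)]
  22. access 74: MISS, evict 1(c=2). Cache: [74(c=1) 62(c=7)]
  23. access 52: MISS, evict 74(c=1). Cache: [52(c=1) 62(c=7)]
  24. access 1: MISS, evict 52(c=1). Cache: [1(c=1) 62(c=7)]
  25. access 84: MISS, evict 1(c=1). Cache: [84(c=1) 62(c=7)]
  26. access 74: MISS, evict 84(c=1). Cache: [74(c=1) 62(c=7)]
  27. access 74: HIT, count now 2. Cache: [74(c=2) 62(c=7)]
  28. access 52: MISS, evict 74(c=2). Cache: [52(c=1) 62(c=7)]
  29. access 52: HIT, count now 2. Cache: [52(c=2) 62(c=7)]
  30. access 84: MISS, evict 52(c=2). Cache: [84(c=1) 62(c=7)]
  31. access 1: MISS, evict 84(c=1). Cache: [1(c=1) 62(c=7)]
  32. access 62: HIT, count now 8. Cache: [1(c=1) 62(c=8)]
  33. access 52: MISS, evict 1(c=1). Cache: [52(c=1) 62(c=8)]
  34. access 84: MISS, evict 52(c=1). Cache: [84(c=1) 62(c=8)]
  35. access 52: MISS, evict 84(c=1). Cache: [52(c=1) 62(c=8)]
  36. access 62: HIT, count now 9. Cache: [52(c=1) 62(c=9)]
  37. access 62: HIT, count now 10. Cache: [52(c=1) 62(c=10)]
  38. access 74: MISS, evict 52(c=1). Cache: [74(c=1) 62(c=10)]
Total: 12 hits, 26 misses, 24 evictions

Answer: 74 62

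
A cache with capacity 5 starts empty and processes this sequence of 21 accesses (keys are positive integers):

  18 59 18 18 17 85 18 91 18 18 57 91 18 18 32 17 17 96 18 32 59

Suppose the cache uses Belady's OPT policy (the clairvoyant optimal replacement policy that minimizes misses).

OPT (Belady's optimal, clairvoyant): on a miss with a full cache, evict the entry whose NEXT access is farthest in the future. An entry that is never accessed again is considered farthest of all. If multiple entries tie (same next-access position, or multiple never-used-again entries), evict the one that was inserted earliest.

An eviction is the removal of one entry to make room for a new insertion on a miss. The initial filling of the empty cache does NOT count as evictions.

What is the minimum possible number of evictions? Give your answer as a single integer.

OPT (Belady) simulation (capacity=5):
  1. access 18: MISS. Cache: [18]
  2. access 59: MISS. Cache: [18 59]
  3. access 18: HIT. Next use of 18: step 4. Cache: [18 59]
  4. access 18: HIT. Next use of 18: step 7. Cache: [18 59]
  5. access 17: MISS. Cache: [18 59 17]
  6. access 85: MISS. Cache: [18 59 17 85]
  7. access 18: HIT. Next use of 18: step 9. Cache: [18 59 17 85]
  8. access 91: MISS. Cache: [18 59 17 85 91]
  9. access 18: HIT. Next use of 18: step 10. Cache: [18 59 17 85 91]
  10. access 18: HIT. Next use of 18: step 13. Cache: [18 59 17 85 91]
  11. access 57: MISS, evict 85 (next use: never). Cache: [18 59 17 91 57]
  12. access 91: HIT. Next use of 91: never. Cache: [18 59 17 91 57]
  13. access 18: HIT. Next use of 18: step 14. Cache: [18 59 17 91 57]
  14. access 18: HIT. Next use of 18: step 19. Cache: [18 59 17 91 57]
  15. access 32: MISS, evict 91 (next use: never). Cache: [18 59 17 57 32]
  16. access 17: HIT. Next use of 17: step 17. Cache: [18 59 17 57 32]
  17. access 17: HIT. Next use of 17: never. Cache: [18 59 17 57 32]
  18. access 96: MISS, evict 17 (next use: never). Cache: [18 59 57 32 96]
  19. access 18: HIT. Next use of 18: never. Cache: [18 59 57 32 96]
  20. access 32: HIT. Next use of 32: never. Cache: [18 59 57 32 96]
  21. access 59: HIT. Next use of 59: never. Cache: [18 59 57 32 96]
Total: 13 hits, 8 misses, 3 evictions

Answer: 3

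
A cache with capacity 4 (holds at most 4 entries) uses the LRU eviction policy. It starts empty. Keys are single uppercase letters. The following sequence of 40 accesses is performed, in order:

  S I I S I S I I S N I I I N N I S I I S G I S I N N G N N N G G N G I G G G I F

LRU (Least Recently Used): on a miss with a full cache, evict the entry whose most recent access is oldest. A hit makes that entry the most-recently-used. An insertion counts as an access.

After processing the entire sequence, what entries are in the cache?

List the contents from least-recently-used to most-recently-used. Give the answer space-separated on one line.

Answer: N G I F

Derivation:
LRU simulation (capacity=4):
  1. access S: MISS. Cache (LRU->MRU): [S]
  2. access I: MISS. Cache (LRU->MRU): [S I]
  3. access I: HIT. Cache (LRU->MRU): [S I]
  4. access S: HIT. Cache (LRU->MRU): [I S]
  5. access I: HIT. Cache (LRU->MRU): [S I]
  6. access S: HIT. Cache (LRU->MRU): [I S]
  7. access I: HIT. Cache (LRU->MRU): [S I]
  8. access I: HIT. Cache (LRU->MRU): [S I]
  9. access S: HIT. Cache (LRU->MRU): [I S]
  10. access N: MISS. Cache (LRU->MRU): [I S N]
  11. access I: HIT. Cache (LRU->MRU): [S N I]
  12. access I: HIT. Cache (LRU->MRU): [S N I]
  13. access I: HIT. Cache (LRU->MRU): [S N I]
  14. access N: HIT. Cache (LRU->MRU): [S I N]
  15. access N: HIT. Cache (LRU->MRU): [S I N]
  16. access I: HIT. Cache (LRU->MRU): [S N I]
  17. access S: HIT. Cache (LRU->MRU): [N I S]
  18. access I: HIT. Cache (LRU->MRU): [N S I]
  19. access I: HIT. Cache (LRU->MRU): [N S I]
  20. access S: HIT. Cache (LRU->MRU): [N I S]
  21. access G: MISS. Cache (LRU->MRU): [N I S G]
  22. access I: HIT. Cache (LRU->MRU): [N S G I]
  23. access S: HIT. Cache (LRU->MRU): [N G I S]
  24. access I: HIT. Cache (LRU->MRU): [N G S I]
  25. access N: HIT. Cache (LRU->MRU): [G S I N]
  26. access N: HIT. Cache (LRU->MRU): [G S I N]
  27. access G: HIT. Cache (LRU->MRU): [S I N G]
  28. access N: HIT. Cache (LRU->MRU): [S I G N]
  29. access N: HIT. Cache (LRU->MRU): [S I G N]
  30. access N: HIT. Cache (LRU->MRU): [S I G N]
  31. access G: HIT. Cache (LRU->MRU): [S I N G]
  32. access G: HIT. Cache (LRU->MRU): [S I N G]
  33. access N: HIT. Cache (LRU->MRU): [S I G N]
  34. access G: HIT. Cache (LRU->MRU): [S I N G]
  35. access I: HIT. Cache (LRU->MRU): [S N G I]
  36. access G: HIT. Cache (LRU->MRU): [S N I G]
  37. access G: HIT. Cache (LRU->MRU): [S N I G]
  38. access G: HIT. Cache (LRU->MRU): [S N I G]
  39. access I: HIT. Cache (LRU->MRU): [S N G I]
  40. access F: MISS, evict S. Cache (LRU->MRU): [N G I F]
Total: 35 hits, 5 misses, 1 evictions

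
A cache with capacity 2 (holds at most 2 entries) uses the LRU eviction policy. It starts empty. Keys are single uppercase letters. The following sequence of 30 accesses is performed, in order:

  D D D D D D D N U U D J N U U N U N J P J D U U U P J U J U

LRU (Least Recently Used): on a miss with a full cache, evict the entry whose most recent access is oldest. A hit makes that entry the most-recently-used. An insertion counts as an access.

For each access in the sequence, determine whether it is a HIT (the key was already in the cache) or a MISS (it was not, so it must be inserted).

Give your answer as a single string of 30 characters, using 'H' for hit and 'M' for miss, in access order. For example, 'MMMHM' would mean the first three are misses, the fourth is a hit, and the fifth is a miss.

Answer: MHHHHHHMMHMMMMHHHHMMHMMHHMMMHH

Derivation:
LRU simulation (capacity=2):
  1. access D: MISS. Cache (LRU->MRU): [D]
  2. access D: HIT. Cache (LRU->MRU): [D]
  3. access D: HIT. Cache (LRU->MRU): [D]
  4. access D: HIT. Cache (LRU->MRU): [D]
  5. access D: HIT. Cache (LRU->MRU): [D]
  6. access D: HIT. Cache (LRU->MRU): [D]
  7. access D: HIT. Cache (LRU->MRU): [D]
  8. access N: MISS. Cache (LRU->MRU): [D N]
  9. access U: MISS, evict D. Cache (LRU->MRU): [N U]
  10. access U: HIT. Cache (LRU->MRU): [N U]
  11. access D: MISS, evict N. Cache (LRU->MRU): [U D]
  12. access J: MISS, evict U. Cache (LRU->MRU): [D J]
  13. access N: MISS, evict D. Cache (LRU->MRU): [J N]
  14. access U: MISS, evict J. Cache (LRU->MRU): [N U]
  15. access U: HIT. Cache (LRU->MRU): [N U]
  16. access N: HIT. Cache (LRU->MRU): [U N]
  17. access U: HIT. Cache (LRU->MRU): [N U]
  18. access N: HIT. Cache (LRU->MRU): [U N]
  19. access J: MISS, evict U. Cache (LRU->MRU): [N J]
  20. access P: MISS, evict N. Cache (LRU->MRU): [J P]
  21. access J: HIT. Cache (LRU->MRU): [P J]
  22. access D: MISS, evict P. Cache (LRU->MRU): [J D]
  23. access U: MISS, evict J. Cache (LRU->MRU): [D U]
  24. access U: HIT. Cache (LRU->MRU): [D U]
  25. access U: HIT. Cache (LRU->MRU): [D U]
  26. access P: MISS, evict D. Cache (LRU->MRU): [U P]
  27. access J: MISS, evict U. Cache (LRU->MRU): [P J]
  28. access U: MISS, evict P. Cache (LRU->MRU): [J U]
  29. access J: HIT. Cache (LRU->MRU): [U J]
  30. access U: HIT. Cache (LRU->MRU): [J U]
Total: 16 hits, 14 misses, 12 evictions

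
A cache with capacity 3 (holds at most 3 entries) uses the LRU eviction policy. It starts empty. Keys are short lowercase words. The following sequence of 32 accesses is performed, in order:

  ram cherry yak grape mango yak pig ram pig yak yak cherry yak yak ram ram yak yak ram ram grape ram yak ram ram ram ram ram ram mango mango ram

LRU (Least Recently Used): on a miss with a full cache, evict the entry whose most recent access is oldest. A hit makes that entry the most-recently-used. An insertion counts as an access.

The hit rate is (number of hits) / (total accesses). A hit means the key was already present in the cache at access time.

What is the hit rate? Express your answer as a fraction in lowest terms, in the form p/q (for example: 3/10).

LRU simulation (capacity=3):
  1. access ram: MISS. Cache (LRU->MRU): [ram]
  2. access cherry: MISS. Cache (LRU->MRU): [ram cherry]
  3. access yak: MISS. Cache (LRU->MRU): [ram cherry yak]
  4. access grape: MISS, evict ram. Cache (LRU->MRU): [cherry yak grape]
  5. access mango: MISS, evict cherry. Cache (LRU->MRU): [yak grape mango]
  6. access yak: HIT. Cache (LRU->MRU): [grape mango yak]
  7. access pig: MISS, evict grape. Cache (LRU->MRU): [mango yak pig]
  8. access ram: MISS, evict mango. Cache (LRU->MRU): [yak pig ram]
  9. access pig: HIT. Cache (LRU->MRU): [yak ram pig]
  10. access yak: HIT. Cache (LRU->MRU): [ram pig yak]
  11. access yak: HIT. Cache (LRU->MRU): [ram pig yak]
  12. access cherry: MISS, evict ram. Cache (LRU->MRU): [pig yak cherry]
  13. access yak: HIT. Cache (LRU->MRU): [pig cherry yak]
  14. access yak: HIT. Cache (LRU->MRU): [pig cherry yak]
  15. access ram: MISS, evict pig. Cache (LRU->MRU): [cherry yak ram]
  16. access ram: HIT. Cache (LRU->MRU): [cherry yak ram]
  17. access yak: HIT. Cache (LRU->MRU): [cherry ram yak]
  18. access yak: HIT. Cache (LRU->MRU): [cherry ram yak]
  19. access ram: HIT. Cache (LRU->MRU): [cherry yak ram]
  20. access ram: HIT. Cache (LRU->MRU): [cherry yak ram]
  21. access grape: MISS, evict cherry. Cache (LRU->MRU): [yak ram grape]
  22. access ram: HIT. Cache (LRU->MRU): [yak grape ram]
  23. access yak: HIT. Cache (LRU->MRU): [grape ram yak]
  24. access ram: HIT. Cache (LRU->MRU): [grape yak ram]
  25. access ram: HIT. Cache (LRU->MRU): [grape yak ram]
  26. access ram: HIT. Cache (LRU->MRU): [grape yak ram]
  27. access ram: HIT. Cache (LRU->MRU): [grape yak ram]
  28. access ram: HIT. Cache (LRU->MRU): [grape yak ram]
  29. access ram: HIT. Cache (LRU->MRU): [grape yak ram]
  30. access mango: MISS, evict grape. Cache (LRU->MRU): [yak ram mango]
  31. access mango: HIT. Cache (LRU->MRU): [yak ram mango]
  32. access ram: HIT. Cache (LRU->MRU): [yak mango ram]
Total: 21 hits, 11 misses, 8 evictions

Hit rate = 21/32

Answer: 21/32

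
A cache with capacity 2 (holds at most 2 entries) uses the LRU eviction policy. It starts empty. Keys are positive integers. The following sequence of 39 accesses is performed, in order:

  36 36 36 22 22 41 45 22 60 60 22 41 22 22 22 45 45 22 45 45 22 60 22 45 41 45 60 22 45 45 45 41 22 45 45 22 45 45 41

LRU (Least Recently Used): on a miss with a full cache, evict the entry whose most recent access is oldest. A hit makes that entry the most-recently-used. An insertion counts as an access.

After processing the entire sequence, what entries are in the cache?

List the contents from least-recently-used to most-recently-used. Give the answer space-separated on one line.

Answer: 45 41

Derivation:
LRU simulation (capacity=2):
  1. access 36: MISS. Cache (LRU->MRU): [36]
  2. access 36: HIT. Cache (LRU->MRU): [36]
  3. access 36: HIT. Cache (LRU->MRU): [36]
  4. access 22: MISS. Cache (LRU->MRU): [36 22]
  5. access 22: HIT. Cache (LRU->MRU): [36 22]
  6. access 41: MISS, evict 36. Cache (LRU->MRU): [22 41]
  7. access 45: MISS, evict 22. Cache (LRU->MRU): [41 45]
  8. access 22: MISS, evict 41. Cache (LRU->MRU): [45 22]
  9. access 60: MISS, evict 45. Cache (LRU->MRU): [22 60]
  10. access 60: HIT. Cache (LRU->MRU): [22 60]
  11. access 22: HIT. Cache (LRU->MRU): [60 22]
  12. access 41: MISS, evict 60. Cache (LRU->MRU): [22 41]
  13. access 22: HIT. Cache (LRU->MRU): [41 22]
  14. access 22: HIT. Cache (LRU->MRU): [41 22]
  15. access 22: HIT. Cache (LRU->MRU): [41 22]
  16. access 45: MISS, evict 41. Cache (LRU->MRU): [22 45]
  17. access 45: HIT. Cache (LRU->MRU): [22 45]
  18. access 22: HIT. Cache (LRU->MRU): [45 22]
  19. access 45: HIT. Cache (LRU->MRU): [22 45]
  20. access 45: HIT. Cache (LRU->MRU): [22 45]
  21. access 22: HIT. Cache (LRU->MRU): [45 22]
  22. access 60: MISS, evict 45. Cache (LRU->MRU): [22 60]
  23. access 22: HIT. Cache (LRU->MRU): [60 22]
  24. access 45: MISS, evict 60. Cache (LRU->MRU): [22 45]
  25. access 41: MISS, evict 22. Cache (LRU->MRU): [45 41]
  26. access 45: HIT. Cache (LRU->MRU): [41 45]
  27. access 60: MISS, evict 41. Cache (LRU->MRU): [45 60]
  28. access 22: MISS, evict 45. Cache (LRU->MRU): [60 22]
  29. access 45: MISS, evict 60. Cache (LRU->MRU): [22 45]
  30. access 45: HIT. Cache (LRU->MRU): [22 45]
  31. access 45: HIT. Cache (LRU->MRU): [22 45]
  32. access 41: MISS, evict 22. Cache (LRU->MRU): [45 41]
  33. access 22: MISS, evict 45. Cache (LRU->MRU): [41 22]
  34. access 45: MISS, evict 41. Cache (LRU->MRU): [22 45]
  35. access 45: HIT. Cache (LRU->MRU): [22 45]
  36. access 22: HIT. Cache (LRU->MRU): [45 22]
  37. access 45: HIT. Cache (LRU->MRU): [22 45]
  38. access 45: HIT. Cache (LRU->MRU): [22 45]
  39. access 41: MISS, evict 22. Cache (LRU->MRU): [45 41]
Total: 21 hits, 18 misses, 16 evictions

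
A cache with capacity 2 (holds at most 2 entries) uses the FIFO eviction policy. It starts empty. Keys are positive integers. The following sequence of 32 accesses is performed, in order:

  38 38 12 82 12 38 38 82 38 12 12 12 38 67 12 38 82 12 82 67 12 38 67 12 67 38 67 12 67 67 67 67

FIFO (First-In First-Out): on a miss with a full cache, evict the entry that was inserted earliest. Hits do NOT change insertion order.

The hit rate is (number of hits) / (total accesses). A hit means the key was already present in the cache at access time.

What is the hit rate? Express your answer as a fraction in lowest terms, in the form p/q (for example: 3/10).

Answer: 1/2

Derivation:
FIFO simulation (capacity=2):
  1. access 38: MISS. Cache (old->new): [38]
  2. access 38: HIT. Cache (old->new): [38]
  3. access 12: MISS. Cache (old->new): [38 12]
  4. access 82: MISS, evict 38. Cache (old->new): [12 82]
  5. access 12: HIT. Cache (old->new): [12 82]
  6. access 38: MISS, evict 12. Cache (old->new): [82 38]
  7. access 38: HIT. Cache (old->new): [82 38]
  8. access 82: HIT. Cache (old->new): [82 38]
  9. access 38: HIT. Cache (old->new): [82 38]
  10. access 12: MISS, evict 82. Cache (old->new): [38 12]
  11. access 12: HIT. Cache (old->new): [38 12]
  12. access 12: HIT. Cache (old->new): [38 12]
  13. access 38: HIT. Cache (old->new): [38 12]
  14. access 67: MISS, evict 38. Cache (old->new): [12 67]
  15. access 12: HIT. Cache (old->new): [12 67]
  16. access 38: MISS, evict 12. Cache (old->new): [67 38]
  17. access 82: MISS, evict 67. Cache (old->new): [38 82]
  18. access 12: MISS, evict 38. Cache (old->new): [82 12]
  19. access 82: HIT. Cache (old->new): [82 12]
  20. access 67: MISS, evict 82. Cache (old->new): [12 67]
  21. access 12: HIT. Cache (old->new): [12 67]
  22. access 38: MISS, evict 12. Cache (old->new): [67 38]
  23. access 67: HIT. Cache (old->new): [67 38]
  24. access 12: MISS, evict 67. Cache (old->new): [38 12]
  25. access 67: MISS, evict 38. Cache (old->new): [12 67]
  26. access 38: MISS, evict 12. Cache (old->new): [67 38]
  27. access 67: HIT. Cache (old->new): [67 38]
  28. access 12: MISS, evict 67. Cache (old->new): [38 12]
  29. access 67: MISS, evict 38. Cache (old->new): [12 67]
  30. access 67: HIT. Cache (old->new): [12 67]
  31. access 67: HIT. Cache (old->new): [12 67]
  32. access 67: HIT. Cache (old->new): [12 67]
Total: 16 hits, 16 misses, 14 evictions

Hit rate = 16/32 = 1/2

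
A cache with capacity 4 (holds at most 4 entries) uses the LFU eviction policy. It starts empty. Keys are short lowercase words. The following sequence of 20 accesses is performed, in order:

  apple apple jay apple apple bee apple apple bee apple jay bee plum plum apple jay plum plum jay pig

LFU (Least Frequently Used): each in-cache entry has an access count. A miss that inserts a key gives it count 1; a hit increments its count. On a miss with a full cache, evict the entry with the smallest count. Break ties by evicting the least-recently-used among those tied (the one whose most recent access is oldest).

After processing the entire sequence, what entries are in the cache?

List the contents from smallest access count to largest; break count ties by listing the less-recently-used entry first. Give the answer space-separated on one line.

LFU simulation (capacity=4):
  1. access apple: MISS. Cache: [apple(c=1)]
  2. access apple: HIT, count now 2. Cache: [apple(c=2)]
  3. access jay: MISS. Cache: [jay(c=1) apple(c=2)]
  4. access apple: HIT, count now 3. Cache: [jay(c=1) apple(c=3)]
  5. access apple: HIT, count now 4. Cache: [jay(c=1) apple(c=4)]
  6. access bee: MISS. Cache: [jay(c=1) bee(c=1) apple(c=4)]
  7. access apple: HIT, count now 5. Cache: [jay(c=1) bee(c=1) apple(c=5)]
  8. access apple: HIT, count now 6. Cache: [jay(c=1) bee(c=1) apple(c=6)]
  9. access bee: HIT, count now 2. Cache: [jay(c=1) bee(c=2) apple(c=6)]
  10. access apple: HIT, count now 7. Cache: [jay(c=1) bee(c=2) apple(c=7)]
  11. access jay: HIT, count now 2. Cache: [bee(c=2) jay(c=2) apple(c=7)]
  12. access bee: HIT, count now 3. Cache: [jay(c=2) bee(c=3) apple(c=7)]
  13. access plum: MISS. Cache: [plum(c=1) jay(c=2) bee(c=3) apple(c=7)]
  14. access plum: HIT, count now 2. Cache: [jay(c=2) plum(c=2) bee(c=3) apple(c=7)]
  15. access apple: HIT, count now 8. Cache: [jay(c=2) plum(c=2) bee(c=3) apple(c=8)]
  16. access jay: HIT, count now 3. Cache: [plum(c=2) bee(c=3) jay(c=3) apple(c=8)]
  17. access plum: HIT, count now 3. Cache: [bee(c=3) jay(c=3) plum(c=3) apple(c=8)]
  18. access plum: HIT, count now 4. Cache: [bee(c=3) jay(c=3) plum(c=4) apple(c=8)]
  19. access jay: HIT, count now 4. Cache: [bee(c=3) plum(c=4) jay(c=4) apple(c=8)]
  20. access pig: MISS, evict bee(c=3). Cache: [pig(c=1) plum(c=4) jay(c=4) apple(c=8)]
Total: 15 hits, 5 misses, 1 evictions

Answer: pig plum jay apple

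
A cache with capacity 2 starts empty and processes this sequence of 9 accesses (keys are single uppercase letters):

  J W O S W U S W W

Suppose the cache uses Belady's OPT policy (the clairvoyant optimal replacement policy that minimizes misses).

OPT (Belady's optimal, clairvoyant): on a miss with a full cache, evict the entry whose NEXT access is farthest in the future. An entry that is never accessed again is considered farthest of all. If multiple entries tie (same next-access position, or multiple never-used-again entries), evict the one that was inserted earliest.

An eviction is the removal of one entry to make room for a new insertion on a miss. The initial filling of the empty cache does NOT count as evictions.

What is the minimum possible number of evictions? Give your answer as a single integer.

OPT (Belady) simulation (capacity=2):
  1. access J: MISS. Cache: [J]
  2. access W: MISS. Cache: [J W]
  3. access O: MISS, evict J (next use: never). Cache: [W O]
  4. access S: MISS, evict O (next use: never). Cache: [W S]
  5. access W: HIT. Next use of W: step 8. Cache: [W S]
  6. access U: MISS, evict W (next use: step 8). Cache: [S U]
  7. access S: HIT. Next use of S: never. Cache: [S U]
  8. access W: MISS, evict S (next use: never). Cache: [U W]
  9. access W: HIT. Next use of W: never. Cache: [U W]
Total: 3 hits, 6 misses, 4 evictions

Answer: 4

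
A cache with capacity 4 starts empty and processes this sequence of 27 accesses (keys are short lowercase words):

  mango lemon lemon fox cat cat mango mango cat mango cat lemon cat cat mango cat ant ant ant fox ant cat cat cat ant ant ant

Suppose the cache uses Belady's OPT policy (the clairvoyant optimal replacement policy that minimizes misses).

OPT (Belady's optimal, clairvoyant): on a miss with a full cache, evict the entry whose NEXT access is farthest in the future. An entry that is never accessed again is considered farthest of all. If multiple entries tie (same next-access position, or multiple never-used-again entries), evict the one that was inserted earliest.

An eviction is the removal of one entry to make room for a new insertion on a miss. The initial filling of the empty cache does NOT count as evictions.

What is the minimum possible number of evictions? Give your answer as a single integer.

OPT (Belady) simulation (capacity=4):
  1. access mango: MISS. Cache: [mango]
  2. access lemon: MISS. Cache: [mango lemon]
  3. access lemon: HIT. Next use of lemon: step 12. Cache: [mango lemon]
  4. access fox: MISS. Cache: [mango lemon fox]
  5. access cat: MISS. Cache: [mango lemon fox cat]
  6. access cat: HIT. Next use of cat: step 9. Cache: [mango lemon fox cat]
  7. access mango: HIT. Next use of mango: step 8. Cache: [mango lemon fox cat]
  8. access mango: HIT. Next use of mango: step 10. Cache: [mango lemon fox cat]
  9. access cat: HIT. Next use of cat: step 11. Cache: [mango lemon fox cat]
  10. access mango: HIT. Next use of mango: step 15. Cache: [mango lemon fox cat]
  11. access cat: HIT. Next use of cat: step 13. Cache: [mango lemon fox cat]
  12. access lemon: HIT. Next use of lemon: never. Cache: [mango lemon fox cat]
  13. access cat: HIT. Next use of cat: step 14. Cache: [mango lemon fox cat]
  14. access cat: HIT. Next use of cat: step 16. Cache: [mango lemon fox cat]
  15. access mango: HIT. Next use of mango: never. Cache: [mango lemon fox cat]
  16. access cat: HIT. Next use of cat: step 22. Cache: [mango lemon fox cat]
  17. access ant: MISS, evict mango (next use: never). Cache: [lemon fox cat ant]
  18. access ant: HIT. Next use of ant: step 19. Cache: [lemon fox cat ant]
  19. access ant: HIT. Next use of ant: step 21. Cache: [lemon fox cat ant]
  20. access fox: HIT. Next use of fox: never. Cache: [lemon fox cat ant]
  21. access ant: HIT. Next use of ant: step 25. Cache: [lemon fox cat ant]
  22. access cat: HIT. Next use of cat: step 23. Cache: [lemon fox cat ant]
  23. access cat: HIT. Next use of cat: step 24. Cache: [lemon fox cat ant]
  24. access cat: HIT. Next use of cat: never. Cache: [lemon fox cat ant]
  25. access ant: HIT. Next use of ant: step 26. Cache: [lemon fox cat ant]
  26. access ant: HIT. Next use of ant: step 27. Cache: [lemon fox cat ant]
  27. access ant: HIT. Next use of ant: never. Cache: [lemon fox cat ant]
Total: 22 hits, 5 misses, 1 evictions

Answer: 1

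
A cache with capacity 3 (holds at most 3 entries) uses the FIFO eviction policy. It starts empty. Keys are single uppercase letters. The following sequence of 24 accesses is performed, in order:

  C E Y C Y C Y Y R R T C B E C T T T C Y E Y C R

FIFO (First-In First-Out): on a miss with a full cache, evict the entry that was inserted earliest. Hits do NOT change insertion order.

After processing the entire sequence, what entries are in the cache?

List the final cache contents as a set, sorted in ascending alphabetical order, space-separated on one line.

FIFO simulation (capacity=3):
  1. access C: MISS. Cache (old->new): [C]
  2. access E: MISS. Cache (old->new): [C E]
  3. access Y: MISS. Cache (old->new): [C E Y]
  4. access C: HIT. Cache (old->new): [C E Y]
  5. access Y: HIT. Cache (old->new): [C E Y]
  6. access C: HIT. Cache (old->new): [C E Y]
  7. access Y: HIT. Cache (old->new): [C E Y]
  8. access Y: HIT. Cache (old->new): [C E Y]
  9. access R: MISS, evict C. Cache (old->new): [E Y R]
  10. access R: HIT. Cache (old->new): [E Y R]
  11. access T: MISS, evict E. Cache (old->new): [Y R T]
  12. access C: MISS, evict Y. Cache (old->new): [R T C]
  13. access B: MISS, evict R. Cache (old->new): [T C B]
  14. access E: MISS, evict T. Cache (old->new): [C B E]
  15. access C: HIT. Cache (old->new): [C B E]
  16. access T: MISS, evict C. Cache (old->new): [B E T]
  17. access T: HIT. Cache (old->new): [B E T]
  18. access T: HIT. Cache (old->new): [B E T]
  19. access C: MISS, evict B. Cache (old->new): [E T C]
  20. access Y: MISS, evict E. Cache (old->new): [T C Y]
  21. access E: MISS, evict T. Cache (old->new): [C Y E]
  22. access Y: HIT. Cache (old->new): [C Y E]
  23. access C: HIT. Cache (old->new): [C Y E]
  24. access R: MISS, evict C. Cache (old->new): [Y E R]
Total: 11 hits, 13 misses, 10 evictions

Answer: E R Y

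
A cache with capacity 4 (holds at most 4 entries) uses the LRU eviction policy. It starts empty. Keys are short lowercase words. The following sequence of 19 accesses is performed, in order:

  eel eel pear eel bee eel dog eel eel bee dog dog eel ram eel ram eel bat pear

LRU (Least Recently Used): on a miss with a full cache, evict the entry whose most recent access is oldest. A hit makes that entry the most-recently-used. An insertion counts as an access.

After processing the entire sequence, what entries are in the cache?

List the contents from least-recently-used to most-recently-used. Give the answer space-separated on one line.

Answer: ram eel bat pear

Derivation:
LRU simulation (capacity=4):
  1. access eel: MISS. Cache (LRU->MRU): [eel]
  2. access eel: HIT. Cache (LRU->MRU): [eel]
  3. access pear: MISS. Cache (LRU->MRU): [eel pear]
  4. access eel: HIT. Cache (LRU->MRU): [pear eel]
  5. access bee: MISS. Cache (LRU->MRU): [pear eel bee]
  6. access eel: HIT. Cache (LRU->MRU): [pear bee eel]
  7. access dog: MISS. Cache (LRU->MRU): [pear bee eel dog]
  8. access eel: HIT. Cache (LRU->MRU): [pear bee dog eel]
  9. access eel: HIT. Cache (LRU->MRU): [pear bee dog eel]
  10. access bee: HIT. Cache (LRU->MRU): [pear dog eel bee]
  11. access dog: HIT. Cache (LRU->MRU): [pear eel bee dog]
  12. access dog: HIT. Cache (LRU->MRU): [pear eel bee dog]
  13. access eel: HIT. Cache (LRU->MRU): [pear bee dog eel]
  14. access ram: MISS, evict pear. Cache (LRU->MRU): [bee dog eel ram]
  15. access eel: HIT. Cache (LRU->MRU): [bee dog ram eel]
  16. access ram: HIT. Cache (LRU->MRU): [bee dog eel ram]
  17. access eel: HIT. Cache (LRU->MRU): [bee dog ram eel]
  18. access bat: MISS, evict bee. Cache (LRU->MRU): [dog ram eel bat]
  19. access pear: MISS, evict dog. Cache (LRU->MRU): [ram eel bat pear]
Total: 12 hits, 7 misses, 3 evictions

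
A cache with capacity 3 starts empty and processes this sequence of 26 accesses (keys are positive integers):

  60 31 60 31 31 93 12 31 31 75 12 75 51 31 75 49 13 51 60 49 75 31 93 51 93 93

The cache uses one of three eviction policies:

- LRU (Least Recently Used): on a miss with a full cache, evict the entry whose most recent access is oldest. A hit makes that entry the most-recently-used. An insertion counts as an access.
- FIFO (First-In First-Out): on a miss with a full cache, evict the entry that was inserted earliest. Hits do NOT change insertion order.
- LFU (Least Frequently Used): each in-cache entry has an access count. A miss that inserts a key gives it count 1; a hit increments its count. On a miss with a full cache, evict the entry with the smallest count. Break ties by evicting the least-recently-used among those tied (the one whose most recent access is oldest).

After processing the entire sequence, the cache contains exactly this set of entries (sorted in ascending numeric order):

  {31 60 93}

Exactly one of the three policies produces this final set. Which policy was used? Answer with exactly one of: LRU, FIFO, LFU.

Simulating under each policy and comparing final sets:
  LRU: final set = {31 51 93} -> differs
  FIFO: final set = {31 51 93} -> differs
  LFU: final set = {31 60 93} -> MATCHES target
Only LFU produces the target set.

Answer: LFU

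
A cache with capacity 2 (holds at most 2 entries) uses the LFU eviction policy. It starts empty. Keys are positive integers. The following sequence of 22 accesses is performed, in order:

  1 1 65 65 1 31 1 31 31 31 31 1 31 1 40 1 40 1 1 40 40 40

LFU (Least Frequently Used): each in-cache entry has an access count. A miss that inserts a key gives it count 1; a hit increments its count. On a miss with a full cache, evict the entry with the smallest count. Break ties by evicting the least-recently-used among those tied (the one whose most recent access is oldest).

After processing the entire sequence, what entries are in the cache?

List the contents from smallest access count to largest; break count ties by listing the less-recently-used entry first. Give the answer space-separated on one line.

Answer: 40 1

Derivation:
LFU simulation (capacity=2):
  1. access 1: MISS. Cache: [1(c=1)]
  2. access 1: HIT, count now 2. Cache: [1(c=2)]
  3. access 65: MISS. Cache: [65(c=1) 1(c=2)]
  4. access 65: HIT, count now 2. Cache: [1(c=2) 65(c=2)]
  5. access 1: HIT, count now 3. Cache: [65(c=2) 1(c=3)]
  6. access 31: MISS, evict 65(c=2). Cache: [31(c=1) 1(c=3)]
  7. access 1: HIT, count now 4. Cache: [31(c=1) 1(c=4)]
  8. access 31: HIT, count now 2. Cache: [31(c=2) 1(c=4)]
  9. access 31: HIT, count now 3. Cache: [31(c=3) 1(c=4)]
  10. access 31: HIT, count now 4. Cache: [1(c=4) 31(c=4)]
  11. access 31: HIT, count now 5. Cache: [1(c=4) 31(c=5)]
  12. access 1: HIT, count now 5. Cache: [31(c=5) 1(c=5)]
  13. access 31: HIT, count now 6. Cache: [1(c=5) 31(c=6)]
  14. access 1: HIT, count now 6. Cache: [31(c=6) 1(c=6)]
  15. access 40: MISS, evict 31(c=6). Cache: [40(c=1) 1(c=6)]
  16. access 1: HIT, count now 7. Cache: [40(c=1) 1(c=7)]
  17. access 40: HIT, count now 2. Cache: [40(c=2) 1(c=7)]
  18. access 1: HIT, count now 8. Cache: [40(c=2) 1(c=8)]
  19. access 1: HIT, count now 9. Cache: [40(c=2) 1(c=9)]
  20. access 40: HIT, count now 3. Cache: [40(c=3) 1(c=9)]
  21. access 40: HIT, count now 4. Cache: [40(c=4) 1(c=9)]
  22. access 40: HIT, count now 5. Cache: [40(c=5) 1(c=9)]
Total: 18 hits, 4 misses, 2 evictions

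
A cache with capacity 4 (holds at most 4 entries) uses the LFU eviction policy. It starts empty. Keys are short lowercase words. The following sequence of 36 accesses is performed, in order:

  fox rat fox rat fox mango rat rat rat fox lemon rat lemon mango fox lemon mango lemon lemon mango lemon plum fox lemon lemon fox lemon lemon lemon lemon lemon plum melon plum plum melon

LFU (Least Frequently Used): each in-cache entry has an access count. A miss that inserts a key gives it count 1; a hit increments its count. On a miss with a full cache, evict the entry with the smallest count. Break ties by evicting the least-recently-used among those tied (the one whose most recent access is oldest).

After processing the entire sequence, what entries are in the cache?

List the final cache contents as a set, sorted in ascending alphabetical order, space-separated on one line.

LFU simulation (capacity=4):
  1. access fox: MISS. Cache: [fox(c=1)]
  2. access rat: MISS. Cache: [fox(c=1) rat(c=1)]
  3. access fox: HIT, count now 2. Cache: [rat(c=1) fox(c=2)]
  4. access rat: HIT, count now 2. Cache: [fox(c=2) rat(c=2)]
  5. access fox: HIT, count now 3. Cache: [rat(c=2) fox(c=3)]
  6. access mango: MISS. Cache: [mango(c=1) rat(c=2) fox(c=3)]
  7. access rat: HIT, count now 3. Cache: [mango(c=1) fox(c=3) rat(c=3)]
  8. access rat: HIT, count now 4. Cache: [mango(c=1) fox(c=3) rat(c=4)]
  9. access rat: HIT, count now 5. Cache: [mango(c=1) fox(c=3) rat(c=5)]
  10. access fox: HIT, count now 4. Cache: [mango(c=1) fox(c=4) rat(c=5)]
  11. access lemon: MISS. Cache: [mango(c=1) lemon(c=1) fox(c=4) rat(c=5)]
  12. access rat: HIT, count now 6. Cache: [mango(c=1) lemon(c=1) fox(c=4) rat(c=6)]
  13. access lemon: HIT, count now 2. Cache: [mango(c=1) lemon(c=2) fox(c=4) rat(c=6)]
  14. access mango: HIT, count now 2. Cache: [lemon(c=2) mango(c=2) fox(c=4) rat(c=6)]
  15. access fox: HIT, count now 5. Cache: [lemon(c=2) mango(c=2) fox(c=5) rat(c=6)]
  16. access lemon: HIT, count now 3. Cache: [mango(c=2) lemon(c=3) fox(c=5) rat(c=6)]
  17. access mango: HIT, count now 3. Cache: [lemon(c=3) mango(c=3) fox(c=5) rat(c=6)]
  18. access lemon: HIT, count now 4. Cache: [mango(c=3) lemon(c=4) fox(c=5) rat(c=6)]
  19. access lemon: HIT, count now 5. Cache: [mango(c=3) fox(c=5) lemon(c=5) rat(c=6)]
  20. access mango: HIT, count now 4. Cache: [mango(c=4) fox(c=5) lemon(c=5) rat(c=6)]
  21. access lemon: HIT, count now 6. Cache: [mango(c=4) fox(c=5) rat(c=6) lemon(c=6)]
  22. access plum: MISS, evict mango(c=4). Cache: [plum(c=1) fox(c=5) rat(c=6) lemon(c=6)]
  23. access fox: HIT, count now 6. Cache: [plum(c=1) rat(c=6) lemon(c=6) fox(c=6)]
  24. access lemon: HIT, count now 7. Cache: [plum(c=1) rat(c=6) fox(c=6) lemon(c=7)]
  25. access lemon: HIT, count now 8. Cache: [plum(c=1) rat(c=6) fox(c=6) lemon(c=8)]
  26. access fox: HIT, count now 7. Cache: [plum(c=1) rat(c=6) fox(c=7) lemon(c=8)]
  27. access lemon: HIT, count now 9. Cache: [plum(c=1) rat(c=6) fox(c=7) lemon(c=9)]
  28. access lemon: HIT, count now 10. Cache: [plum(c=1) rat(c=6) fox(c=7) lemon(c=10)]
  29. access lemon: HIT, count now 11. Cache: [plum(c=1) rat(c=6) fox(c=7) lemon(c=11)]
  30. access lemon: HIT, count now 12. Cache: [plum(c=1) rat(c=6) fox(c=7) lemon(c=12)]
  31. access lemon: HIT, count now 13. Cache: [plum(c=1) rat(c=6) fox(c=7) lemon(c=13)]
  32. access plum: HIT, count now 2. Cache: [plum(c=2) rat(c=6) fox(c=7) lemon(c=13)]
  33. access melon: MISS, evict plum(c=2). Cache: [melon(c=1) rat(c=6) fox(c=7) lemon(c=13)]
  34. access plum: MISS, evict melon(c=1). Cache: [plum(c=1) rat(c=6) fox(c=7) lemon(c=13)]
  35. access plum: HIT, count now 2. Cache: [plum(c=2) rat(c=6) fox(c=7) lemon(c=13)]
  36. access melon: MISS, evict plum(c=2). Cache: [melon(c=1) rat(c=6) fox(c=7) lemon(c=13)]
Total: 28 hits, 8 misses, 4 evictions

Answer: fox lemon melon rat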